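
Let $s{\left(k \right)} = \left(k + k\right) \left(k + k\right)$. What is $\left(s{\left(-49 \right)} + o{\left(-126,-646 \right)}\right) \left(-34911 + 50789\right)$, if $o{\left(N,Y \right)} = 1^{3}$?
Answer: $152508190$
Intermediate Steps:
$o{\left(N,Y \right)} = 1$
$s{\left(k \right)} = 4 k^{2}$ ($s{\left(k \right)} = 2 k 2 k = 4 k^{2}$)
$\left(s{\left(-49 \right)} + o{\left(-126,-646 \right)}\right) \left(-34911 + 50789\right) = \left(4 \left(-49\right)^{2} + 1\right) \left(-34911 + 50789\right) = \left(4 \cdot 2401 + 1\right) 15878 = \left(9604 + 1\right) 15878 = 9605 \cdot 15878 = 152508190$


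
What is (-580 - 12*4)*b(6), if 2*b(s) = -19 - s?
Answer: 7850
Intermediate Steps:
b(s) = -19/2 - s/2 (b(s) = (-19 - s)/2 = -19/2 - s/2)
(-580 - 12*4)*b(6) = (-580 - 12*4)*(-19/2 - ½*6) = (-580 - 48)*(-19/2 - 3) = -628*(-25/2) = 7850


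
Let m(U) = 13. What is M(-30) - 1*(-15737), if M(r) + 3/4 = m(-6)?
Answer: 62997/4 ≈ 15749.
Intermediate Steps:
M(r) = 49/4 (M(r) = -¾ + 13 = 49/4)
M(-30) - 1*(-15737) = 49/4 - 1*(-15737) = 49/4 + 15737 = 62997/4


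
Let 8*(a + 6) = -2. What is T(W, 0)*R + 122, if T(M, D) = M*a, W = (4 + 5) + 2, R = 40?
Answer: -2628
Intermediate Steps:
a = -25/4 (a = -6 + (⅛)*(-2) = -6 - ¼ = -25/4 ≈ -6.2500)
W = 11 (W = 9 + 2 = 11)
T(M, D) = -25*M/4 (T(M, D) = M*(-25/4) = -25*M/4)
T(W, 0)*R + 122 = -25/4*11*40 + 122 = -275/4*40 + 122 = -2750 + 122 = -2628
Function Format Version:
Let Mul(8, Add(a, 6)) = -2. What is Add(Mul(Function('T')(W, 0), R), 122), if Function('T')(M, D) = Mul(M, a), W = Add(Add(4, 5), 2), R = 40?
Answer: -2628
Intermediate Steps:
a = Rational(-25, 4) (a = Add(-6, Mul(Rational(1, 8), -2)) = Add(-6, Rational(-1, 4)) = Rational(-25, 4) ≈ -6.2500)
W = 11 (W = Add(9, 2) = 11)
Function('T')(M, D) = Mul(Rational(-25, 4), M) (Function('T')(M, D) = Mul(M, Rational(-25, 4)) = Mul(Rational(-25, 4), M))
Add(Mul(Function('T')(W, 0), R), 122) = Add(Mul(Mul(Rational(-25, 4), 11), 40), 122) = Add(Mul(Rational(-275, 4), 40), 122) = Add(-2750, 122) = -2628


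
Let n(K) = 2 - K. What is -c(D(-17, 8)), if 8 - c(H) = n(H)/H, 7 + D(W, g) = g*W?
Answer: -1289/143 ≈ -9.0140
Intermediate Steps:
D(W, g) = -7 + W*g (D(W, g) = -7 + g*W = -7 + W*g)
c(H) = 8 - (2 - H)/H
-c(D(-17, 8)) = -(9 - 2/(-7 - 17*8)) = -(9 - 2/(-7 - 136)) = -(9 - 2/(-143)) = -(9 - 2*(-1/143)) = -(9 + 2/143) = -1*1289/143 = -1289/143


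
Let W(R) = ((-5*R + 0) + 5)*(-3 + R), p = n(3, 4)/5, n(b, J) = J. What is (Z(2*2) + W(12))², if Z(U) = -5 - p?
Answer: 6270016/25 ≈ 2.5080e+5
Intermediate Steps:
p = ⅘ (p = 4/5 = 4*(⅕) = ⅘ ≈ 0.80000)
Z(U) = -29/5 (Z(U) = -5 - 1*⅘ = -5 - ⅘ = -29/5)
W(R) = (-3 + R)*(5 - 5*R) (W(R) = (-5*R + 5)*(-3 + R) = (5 - 5*R)*(-3 + R) = (-3 + R)*(5 - 5*R))
(Z(2*2) + W(12))² = (-29/5 + (-15 - 5*12² + 20*12))² = (-29/5 + (-15 - 5*144 + 240))² = (-29/5 + (-15 - 720 + 240))² = (-29/5 - 495)² = (-2504/5)² = 6270016/25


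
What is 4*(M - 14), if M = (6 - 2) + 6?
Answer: -16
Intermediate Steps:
M = 10 (M = 4 + 6 = 10)
4*(M - 14) = 4*(10 - 14) = 4*(-4) = -16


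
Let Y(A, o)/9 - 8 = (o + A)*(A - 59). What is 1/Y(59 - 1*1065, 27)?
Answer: 1/9383787 ≈ 1.0657e-7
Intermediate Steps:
Y(A, o) = 72 + 9*(-59 + A)*(A + o) (Y(A, o) = 72 + 9*((o + A)*(A - 59)) = 72 + 9*((A + o)*(-59 + A)) = 72 + 9*((-59 + A)*(A + o)) = 72 + 9*(-59 + A)*(A + o))
1/Y(59 - 1*1065, 27) = 1/(72 - 531*(59 - 1*1065) - 531*27 + 9*(59 - 1*1065)**2 + 9*(59 - 1*1065)*27) = 1/(72 - 531*(59 - 1065) - 14337 + 9*(59 - 1065)**2 + 9*(59 - 1065)*27) = 1/(72 - 531*(-1006) - 14337 + 9*(-1006)**2 + 9*(-1006)*27) = 1/(72 + 534186 - 14337 + 9*1012036 - 244458) = 1/(72 + 534186 - 14337 + 9108324 - 244458) = 1/9383787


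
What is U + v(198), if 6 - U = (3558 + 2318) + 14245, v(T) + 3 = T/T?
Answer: -20117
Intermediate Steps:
v(T) = -2 (v(T) = -3 + T/T = -3 + 1 = -2)
U = -20115 (U = 6 - ((3558 + 2318) + 14245) = 6 - (5876 + 14245) = 6 - 1*20121 = 6 - 20121 = -20115)
U + v(198) = -20115 - 2 = -20117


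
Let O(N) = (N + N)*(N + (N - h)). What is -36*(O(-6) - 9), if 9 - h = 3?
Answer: -7452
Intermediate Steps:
h = 6 (h = 9 - 1*3 = 9 - 3 = 6)
O(N) = 2*N*(-6 + 2*N) (O(N) = (N + N)*(N + (N - 1*6)) = (2*N)*(N + (N - 6)) = (2*N)*(N + (-6 + N)) = (2*N)*(-6 + 2*N) = 2*N*(-6 + 2*N))
-36*(O(-6) - 9) = -36*(4*(-6)*(-3 - 6) - 9) = -36*(4*(-6)*(-9) - 9) = -36*(216 - 9) = -36*207 = -7452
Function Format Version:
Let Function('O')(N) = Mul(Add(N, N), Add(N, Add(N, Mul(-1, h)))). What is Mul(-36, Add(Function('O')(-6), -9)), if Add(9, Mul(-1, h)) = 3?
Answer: -7452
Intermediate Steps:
h = 6 (h = Add(9, Mul(-1, 3)) = Add(9, -3) = 6)
Function('O')(N) = Mul(2, N, Add(-6, Mul(2, N))) (Function('O')(N) = Mul(Add(N, N), Add(N, Add(N, Mul(-1, 6)))) = Mul(Mul(2, N), Add(N, Add(N, -6))) = Mul(Mul(2, N), Add(N, Add(-6, N))) = Mul(Mul(2, N), Add(-6, Mul(2, N))) = Mul(2, N, Add(-6, Mul(2, N))))
Mul(-36, Add(Function('O')(-6), -9)) = Mul(-36, Add(Mul(4, -6, Add(-3, -6)), -9)) = Mul(-36, Add(Mul(4, -6, -9), -9)) = Mul(-36, Add(216, -9)) = Mul(-36, 207) = -7452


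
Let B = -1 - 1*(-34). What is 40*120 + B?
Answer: 4833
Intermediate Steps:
B = 33 (B = -1 + 34 = 33)
40*120 + B = 40*120 + 33 = 4800 + 33 = 4833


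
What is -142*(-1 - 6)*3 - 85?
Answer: 2897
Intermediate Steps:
-142*(-1 - 6)*3 - 85 = -(-994)*3 - 85 = -142*(-21) - 85 = 2982 - 85 = 2897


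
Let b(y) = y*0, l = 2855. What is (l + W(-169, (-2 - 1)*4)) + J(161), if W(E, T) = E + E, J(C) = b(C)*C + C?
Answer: 2678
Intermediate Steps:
b(y) = 0
J(C) = C (J(C) = 0*C + C = 0 + C = C)
W(E, T) = 2*E
(l + W(-169, (-2 - 1)*4)) + J(161) = (2855 + 2*(-169)) + 161 = (2855 - 338) + 161 = 2517 + 161 = 2678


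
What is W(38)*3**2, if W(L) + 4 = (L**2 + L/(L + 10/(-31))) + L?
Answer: 7773669/584 ≈ 13311.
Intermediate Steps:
W(L) = -4 + L + L**2 + L/(-10/31 + L) (W(L) = -4 + ((L**2 + L/(L + 10/(-31))) + L) = -4 + ((L**2 + L/(L + 10*(-1/31))) + L) = -4 + ((L**2 + L/(L - 10/31)) + L) = -4 + ((L**2 + L/(-10/31 + L)) + L) = -4 + (L + L**2 + L/(-10/31 + L)) = -4 + L + L**2 + L/(-10/31 + L))
W(38)*3**2 = ((40 - 103*38 + 21*38**2 + 31*38**3)/(-10 + 31*38))*3**2 = ((40 - 3914 + 21*1444 + 31*54872)/(-10 + 1178))*9 = ((40 - 3914 + 30324 + 1701032)/1168)*9 = ((1/1168)*1727482)*9 = (863741/584)*9 = 7773669/584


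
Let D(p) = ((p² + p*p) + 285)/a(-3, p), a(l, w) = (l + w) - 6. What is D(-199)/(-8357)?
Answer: 79487/1738256 ≈ 0.045728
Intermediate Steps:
a(l, w) = -6 + l + w
D(p) = (285 + 2*p²)/(-9 + p) (D(p) = ((p² + p*p) + 285)/(-6 - 3 + p) = ((p² + p²) + 285)/(-9 + p) = (2*p² + 285)/(-9 + p) = (285 + 2*p²)/(-9 + p))
D(-199)/(-8357) = ((285 + 2*(-199)²)/(-9 - 199))/(-8357) = ((285 + 2*39601)/(-208))*(-1/8357) = -(285 + 79202)/208*(-1/8357) = -1/208*79487*(-1/8357) = -79487/208*(-1/8357) = 79487/1738256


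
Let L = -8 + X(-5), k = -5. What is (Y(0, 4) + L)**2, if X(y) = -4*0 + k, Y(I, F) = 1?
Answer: 144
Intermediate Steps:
X(y) = -5 (X(y) = -4*0 - 5 = 0 - 5 = -5)
L = -13 (L = -8 - 5 = -13)
(Y(0, 4) + L)**2 = (1 - 13)**2 = (-12)**2 = 144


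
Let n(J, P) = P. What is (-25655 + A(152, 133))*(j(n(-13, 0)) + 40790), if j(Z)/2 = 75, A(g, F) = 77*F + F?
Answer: -625604140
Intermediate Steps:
A(g, F) = 78*F
j(Z) = 150 (j(Z) = 2*75 = 150)
(-25655 + A(152, 133))*(j(n(-13, 0)) + 40790) = (-25655 + 78*133)*(150 + 40790) = (-25655 + 10374)*40940 = -15281*40940 = -625604140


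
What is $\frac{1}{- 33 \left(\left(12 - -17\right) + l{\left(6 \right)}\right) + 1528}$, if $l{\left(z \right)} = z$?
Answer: $\frac{1}{373} \approx 0.002681$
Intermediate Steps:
$\frac{1}{- 33 \left(\left(12 - -17\right) + l{\left(6 \right)}\right) + 1528} = \frac{1}{- 33 \left(\left(12 - -17\right) + 6\right) + 1528} = \frac{1}{- 33 \left(\left(12 + 17\right) + 6\right) + 1528} = \frac{1}{- 33 \left(29 + 6\right) + 1528} = \frac{1}{\left(-33\right) 35 + 1528} = \frac{1}{-1155 + 1528} = \frac{1}{373}$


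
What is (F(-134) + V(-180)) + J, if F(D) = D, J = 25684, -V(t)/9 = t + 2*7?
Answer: 27044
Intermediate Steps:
V(t) = -126 - 9*t (V(t) = -9*(t + 2*7) = -9*(t + 14) = -9*(14 + t) = -126 - 9*t)
(F(-134) + V(-180)) + J = (-134 + (-126 - 9*(-180))) + 25684 = (-134 + (-126 + 1620)) + 25684 = (-134 + 1494) + 25684 = 1360 + 25684 = 27044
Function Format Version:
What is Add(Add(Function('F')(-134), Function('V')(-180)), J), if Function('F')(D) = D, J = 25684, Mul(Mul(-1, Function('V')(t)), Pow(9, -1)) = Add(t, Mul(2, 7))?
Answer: 27044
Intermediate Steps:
Function('V')(t) = Add(-126, Mul(-9, t)) (Function('V')(t) = Mul(-9, Add(t, Mul(2, 7))) = Mul(-9, Add(t, 14)) = Mul(-9, Add(14, t)) = Add(-126, Mul(-9, t)))
Add(Add(Function('F')(-134), Function('V')(-180)), J) = Add(Add(-134, Add(-126, Mul(-9, -180))), 25684) = Add(Add(-134, Add(-126, 1620)), 25684) = Add(Add(-134, 1494), 25684) = Add(1360, 25684) = 27044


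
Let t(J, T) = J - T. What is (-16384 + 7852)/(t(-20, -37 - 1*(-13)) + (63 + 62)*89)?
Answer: -8532/11129 ≈ -0.76665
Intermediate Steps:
(-16384 + 7852)/(t(-20, -37 - 1*(-13)) + (63 + 62)*89) = (-16384 + 7852)/((-20 - (-37 - 1*(-13))) + (63 + 62)*89) = -8532/((-20 - (-37 + 13)) + 125*89) = -8532/((-20 - 1*(-24)) + 11125) = -8532/((-20 + 24) + 11125) = -8532/(4 + 11125) = -8532/11129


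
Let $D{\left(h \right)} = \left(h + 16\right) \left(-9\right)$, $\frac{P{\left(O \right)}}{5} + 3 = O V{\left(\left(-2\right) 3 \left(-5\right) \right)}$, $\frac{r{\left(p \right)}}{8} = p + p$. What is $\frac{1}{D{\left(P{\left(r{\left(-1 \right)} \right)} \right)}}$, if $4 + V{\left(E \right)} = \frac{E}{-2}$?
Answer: $- \frac{1}{13689} \approx -7.3051 \cdot 10^{-5}$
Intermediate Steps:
$V{\left(E \right)} = -4 - \frac{E}{2}$ ($V{\left(E \right)} = -4 + \frac{E}{-2} = -4 + E \left(- \frac{1}{2}\right) = -4 - \frac{E}{2}$)
$r{\left(p \right)} = 16 p$ ($r{\left(p \right)} = 8 \left(p + p\right) = 8 \cdot 2 p = 16 p$)
$P{\left(O \right)} = -15 - 95 O$ ($P{\left(O \right)} = -15 + 5 O \left(-4 - \frac{\left(-2\right) 3 \left(-5\right)}{2}\right) = -15 + 5 O \left(-4 - \frac{\left(-6\right) \left(-5\right)}{2}\right) = -15 + 5 O \left(-4 - 15\right) = -15 + 5 O \left(-19\right) = -15 + 5 \left(- 19 O\right) = -15 - 95 O$)
$D{\left(h \right)} = -144 - 9 h$ ($D{\left(h \right)} = \left(16 + h\right) \left(-9\right) = -144 - 9 h$)
$\frac{1}{D{\left(P{\left(r{\left(-1 \right)} \right)} \right)}} = \frac{1}{-144 - 9 \left(-15 - 95 \cdot 16 \left(-1\right)\right)} = \frac{1}{-144 - 9 \left(-15 - -1520\right)} = \frac{1}{-144 - 9 \left(-15 + 1520\right)} = \frac{1}{-144 - 13545} = \frac{1}{-13689} = - \frac{1}{13689}$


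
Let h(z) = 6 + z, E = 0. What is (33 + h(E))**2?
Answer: 1521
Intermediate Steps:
(33 + h(E))**2 = (33 + (6 + 0))**2 = (33 + 6)**2 = 39**2 = 1521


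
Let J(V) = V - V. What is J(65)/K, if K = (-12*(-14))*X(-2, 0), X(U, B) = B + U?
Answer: 0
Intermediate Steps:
J(V) = 0
K = -336 (K = (-12*(-14))*(0 - 2) = 168*(-2) = -336)
J(65)/K = 0/(-336) = 0*(-1/336) = 0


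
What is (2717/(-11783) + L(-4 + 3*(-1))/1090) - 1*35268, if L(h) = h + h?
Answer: -226483313226/6421735 ≈ -35268.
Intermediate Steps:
L(h) = 2*h
(2717/(-11783) + L(-4 + 3*(-1))/1090) - 1*35268 = (2717/(-11783) + (2*(-4 + 3*(-1)))/1090) - 1*35268 = (2717*(-1/11783) + (2*(-4 - 3))*(1/1090)) - 35268 = (-2717/11783 + (2*(-7))*(1/1090)) - 35268 = (-2717/11783 - 14*1/1090) - 35268 = (-2717/11783 - 7/545) - 35268 = -1563246/6421735 - 35268 = -226483313226/6421735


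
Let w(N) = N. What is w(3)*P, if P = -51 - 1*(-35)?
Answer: -48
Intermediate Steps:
P = -16 (P = -51 + 35 = -16)
w(3)*P = 3*(-16) = -48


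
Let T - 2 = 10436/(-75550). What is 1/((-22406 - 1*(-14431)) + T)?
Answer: -37775/301185293 ≈ -0.00012542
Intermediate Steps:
T = 70332/37775 (T = 2 + 10436/(-75550) = 2 + 10436*(-1/75550) = 2 - 5218/37775 = 70332/37775 ≈ 1.8619)
1/((-22406 - 1*(-14431)) + T) = 1/((-22406 - 1*(-14431)) + 70332/37775) = 1/((-22406 + 14431) + 70332/37775) = 1/(-7975 + 70332/37775) = 1/(-301185293/37775) = -37775/301185293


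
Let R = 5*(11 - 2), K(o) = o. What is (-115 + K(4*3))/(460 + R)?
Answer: -103/505 ≈ -0.20396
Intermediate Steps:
R = 45 (R = 5*9 = 45)
(-115 + K(4*3))/(460 + R) = (-115 + 4*3)/(460 + 45) = (-115 + 12)/505 = -103*1/505 = -103/505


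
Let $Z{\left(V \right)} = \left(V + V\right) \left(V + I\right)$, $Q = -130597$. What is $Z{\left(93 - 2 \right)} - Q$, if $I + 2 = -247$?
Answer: $101841$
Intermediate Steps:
$I = -249$ ($I = -2 - 247 = -249$)
$Z{\left(V \right)} = 2 V \left(-249 + V\right)$ ($Z{\left(V \right)} = \left(V + V\right) \left(V - 249\right) = 2 V \left(-249 + V\right)$)
$Z{\left(93 - 2 \right)} - Q = 2 \left(93 - 2\right) \left(-249 + \left(93 - 2\right)\right) - -130597 = 2 \cdot 91 \left(-249 + 91\right) + 130597 = 2 \cdot 91 \left(-158\right) + 130597 = -28756 + 130597 = 101841$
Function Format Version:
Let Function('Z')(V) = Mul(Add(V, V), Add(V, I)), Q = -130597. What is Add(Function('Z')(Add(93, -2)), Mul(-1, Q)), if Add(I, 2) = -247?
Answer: 101841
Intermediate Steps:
I = -249 (I = Add(-2, -247) = -249)
Function('Z')(V) = Mul(2, V, Add(-249, V)) (Function('Z')(V) = Mul(Add(V, V), Add(V, -249)) = Mul(Mul(2, V), Add(-249, V)) = Mul(2, V, Add(-249, V)))
Add(Function('Z')(Add(93, -2)), Mul(-1, Q)) = Add(Mul(2, Add(93, -2), Add(-249, Add(93, -2))), Mul(-1, -130597)) = Add(Mul(2, 91, Add(-249, 91)), 130597) = Add(Mul(2, 91, -158), 130597) = Add(-28756, 130597) = 101841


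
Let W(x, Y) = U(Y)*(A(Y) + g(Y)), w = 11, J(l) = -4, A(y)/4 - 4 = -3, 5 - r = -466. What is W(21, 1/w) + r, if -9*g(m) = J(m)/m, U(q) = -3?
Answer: 1333/3 ≈ 444.33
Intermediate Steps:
r = 471 (r = 5 - 1*(-466) = 5 + 466 = 471)
A(y) = 4 (A(y) = 16 + 4*(-3) = 16 - 12 = 4)
g(m) = 4/(9*m) (g(m) = -(-4)/(9*m) = 4/(9*m))
W(x, Y) = -12 - 4/(3*Y) (W(x, Y) = -3*(4 + 4/(9*Y)) = -12 - 4/(3*Y))
W(21, 1/w) + r = (-12 - 4/(3*(1/11))) + 471 = (-12 - 4/(3*1/11)) + 471 = (-12 - 4/3*11) + 471 = (-12 - 44/3) + 471 = -80/3 + 471 = 1333/3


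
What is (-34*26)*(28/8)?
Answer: -3094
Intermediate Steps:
(-34*26)*(28/8) = -24752/8 = -884*7/2 = -3094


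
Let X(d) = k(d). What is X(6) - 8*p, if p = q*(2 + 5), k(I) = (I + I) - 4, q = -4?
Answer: 232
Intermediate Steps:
k(I) = -4 + 2*I (k(I) = 2*I - 4 = -4 + 2*I)
p = -28 (p = -4*(2 + 5) = -4*7 = -28)
X(d) = -4 + 2*d
X(6) - 8*p = (-4 + 2*6) - 8*(-28) = (-4 + 12) + 224 = 8 + 224 = 232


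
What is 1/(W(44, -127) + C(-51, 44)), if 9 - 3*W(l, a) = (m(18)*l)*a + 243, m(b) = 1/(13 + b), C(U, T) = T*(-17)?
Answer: -93/71230 ≈ -0.0013056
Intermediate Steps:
C(U, T) = -17*T
W(l, a) = -78 - a*l/93 (W(l, a) = 3 - ((l/(13 + 18))*a + 243)/3 = 3 - ((l/31)*a + 243)/3 = 3 - (a*l/31 + 243)/3 = 3 - (243 + a*l/31)/3 = 3 + (-81 - a*l/93) = -78 - a*l/93)
1/(W(44, -127) + C(-51, 44)) = 1/((-78 - 1/93*(-127)*44) - 17*44) = 1/((-78 + 5588/93) - 748) = 1/(-1666/93 - 748) = 1/(-71230/93) = -93/71230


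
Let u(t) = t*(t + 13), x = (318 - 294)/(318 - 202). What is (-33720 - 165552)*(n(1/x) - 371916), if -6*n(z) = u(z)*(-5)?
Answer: 666883185323/9 ≈ 7.4098e+10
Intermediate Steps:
x = 6/29 (x = 24/116 = 24*(1/116) = 6/29 ≈ 0.20690)
u(t) = t*(13 + t)
n(z) = 5*z*(13 + z)/6 (n(z) = -z*(13 + z)*(-5)/6 = -(-5)*z*(13 + z)/6 = 5*z*(13 + z)/6)
(-33720 - 165552)*(n(1/x) - 371916) = (-33720 - 165552)*(5*(13 + 1/(6/29))/(6*(6/29)) - 371916) = -199272*((⅚)*(29/6)*(13 + 29/6) - 371916) = -199272*((⅚)*(29/6)*(107/6) - 371916) = -199272*(15515/216 - 371916) = -199272*(-80318341/216) = 666883185323/9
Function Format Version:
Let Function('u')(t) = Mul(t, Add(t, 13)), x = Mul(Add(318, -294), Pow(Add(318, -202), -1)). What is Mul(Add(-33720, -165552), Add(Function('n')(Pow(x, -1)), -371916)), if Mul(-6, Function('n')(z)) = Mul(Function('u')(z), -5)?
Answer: Rational(666883185323, 9) ≈ 7.4098e+10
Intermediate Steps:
x = Rational(6, 29) (x = Mul(24, Pow(116, -1)) = Mul(24, Rational(1, 116)) = Rational(6, 29) ≈ 0.20690)
Function('u')(t) = Mul(t, Add(13, t))
Function('n')(z) = Mul(Rational(5, 6), z, Add(13, z)) (Function('n')(z) = Mul(Rational(-1, 6), Mul(Mul(z, Add(13, z)), -5)) = Mul(Rational(-1, 6), Mul(-5, z, Add(13, z))) = Mul(Rational(5, 6), z, Add(13, z)))
Mul(Add(-33720, -165552), Add(Function('n')(Pow(x, -1)), -371916)) = Mul(Add(-33720, -165552), Add(Mul(Rational(5, 6), Pow(Rational(6, 29), -1), Add(13, Pow(Rational(6, 29), -1))), -371916)) = Mul(-199272, Add(Mul(Rational(5, 6), Rational(29, 6), Add(13, Rational(29, 6))), -371916)) = Mul(-199272, Add(Mul(Rational(5, 6), Rational(29, 6), Rational(107, 6)), -371916)) = Mul(-199272, Add(Rational(15515, 216), -371916)) = Mul(-199272, Rational(-80318341, 216)) = Rational(666883185323, 9)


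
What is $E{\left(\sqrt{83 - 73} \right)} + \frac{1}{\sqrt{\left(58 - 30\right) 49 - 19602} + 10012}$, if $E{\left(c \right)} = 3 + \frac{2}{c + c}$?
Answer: $\frac{150392567}{50129187} + \frac{\sqrt{10}}{10} - \frac{i \sqrt{18230}}{100258374} \approx 3.3163 - 1.3467 \cdot 10^{-6} i$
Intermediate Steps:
$E{\left(c \right)} = 3 + \frac{1}{c}$ ($E{\left(c \right)} = 3 + \frac{2}{2 c} = 3 + 2 \frac{1}{2 c} = 3 + \frac{1}{c}$)
$E{\left(\sqrt{83 - 73} \right)} + \frac{1}{\sqrt{\left(58 - 30\right) 49 - 19602} + 10012} = \left(3 + \frac{1}{\sqrt{83 - 73}}\right) + \frac{1}{\sqrt{\left(58 - 30\right) 49 - 19602} + 10012} = \left(3 + \frac{1}{\sqrt{10}}\right) + \frac{1}{\sqrt{28 \cdot 49 - 19602} + 10012} = \left(3 + \frac{\sqrt{10}}{10}\right) + \frac{1}{\sqrt{1372 - 19602} + 10012} = \left(3 + \frac{\sqrt{10}}{10}\right) + \frac{1}{\sqrt{-18230} + 10012} = \left(3 + \frac{\sqrt{10}}{10}\right) + \frac{1}{i \sqrt{18230} + 10012} = \left(3 + \frac{\sqrt{10}}{10}\right) + \frac{1}{10012 + i \sqrt{18230}} = 3 + \frac{1}{10012 + i \sqrt{18230}} + \frac{\sqrt{10}}{10}$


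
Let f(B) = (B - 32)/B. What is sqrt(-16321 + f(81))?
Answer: 4*I*sqrt(82622)/9 ≈ 127.75*I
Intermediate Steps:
f(B) = (-32 + B)/B
sqrt(-16321 + f(81)) = sqrt(-16321 + (-32 + 81)/81) = sqrt(-16321 + (1/81)*49) = sqrt(-16321 + 49/81) = sqrt(-1321952/81) = 4*I*sqrt(82622)/9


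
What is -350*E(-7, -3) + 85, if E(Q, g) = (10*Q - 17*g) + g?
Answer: 7785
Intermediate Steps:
E(Q, g) = -16*g + 10*Q (E(Q, g) = (-17*g + 10*Q) + g = -16*g + 10*Q)
-350*E(-7, -3) + 85 = -350*(-16*(-3) + 10*(-7)) + 85 = -350*(48 - 70) + 85 = -350*(-22) + 85 = 7700 + 85 = 7785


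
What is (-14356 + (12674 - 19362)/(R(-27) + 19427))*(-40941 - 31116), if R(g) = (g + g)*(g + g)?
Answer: 23113204791372/22343 ≈ 1.0345e+9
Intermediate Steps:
R(g) = 4*g² (R(g) = (2*g)*(2*g) = 4*g²)
(-14356 + (12674 - 19362)/(R(-27) + 19427))*(-40941 - 31116) = (-14356 + (12674 - 19362)/(4*(-27)² + 19427))*(-40941 - 31116) = (-14356 - 6688/(4*729 + 19427))*(-72057) = (-14356 - 6688/(2916 + 19427))*(-72057) = (-14356 - 6688/22343)*(-72057) = -320762796/22343*(-72057) = 23113204791372/22343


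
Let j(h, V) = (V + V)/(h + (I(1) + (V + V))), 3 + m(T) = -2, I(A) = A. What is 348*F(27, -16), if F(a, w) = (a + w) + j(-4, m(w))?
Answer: 53244/13 ≈ 4095.7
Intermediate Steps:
m(T) = -5 (m(T) = -3 - 2 = -5)
j(h, V) = 2*V/(1 + h + 2*V) (j(h, V) = (V + V)/(h + (1 + (V + V))) = (2*V)/(h + (1 + 2*V)) = (2*V)/(1 + h + 2*V) = 2*V/(1 + h + 2*V))
F(a, w) = 10/13 + a + w (F(a, w) = (a + w) + 2*(-5)/(1 - 4 + 2*(-5)) = (a + w) + 2*(-5)/(1 - 4 - 10) = (a + w) + 2*(-5)/(-13) = (a + w) + 2*(-5)*(-1/13) = (a + w) + 10/13 = 10/13 + a + w)
348*F(27, -16) = 348*(10/13 + 27 - 16) = 348*(153/13) = 53244/13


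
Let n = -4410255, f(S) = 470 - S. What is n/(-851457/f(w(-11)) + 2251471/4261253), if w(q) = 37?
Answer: 8137460947339995/3627298808678 ≈ 2243.4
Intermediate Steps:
n/(-851457/f(w(-11)) + 2251471/4261253) = -4410255/(-851457/(470 - 1*37) + 2251471/4261253) = -4410255/(-851457/(470 - 37) + 2251471*(1/4261253)) = -4410255/(-851457/433 + 2251471/4261253) = -4410255/(-3627298808678/1845122549) = -4410255*(-1845122549/3627298808678) = 8137460947339995/3627298808678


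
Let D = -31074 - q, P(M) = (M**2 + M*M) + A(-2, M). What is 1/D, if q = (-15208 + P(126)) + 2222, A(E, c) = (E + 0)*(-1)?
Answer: -1/49842 ≈ -2.0063e-5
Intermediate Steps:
A(E, c) = -E (A(E, c) = E*(-1) = -E)
P(M) = 2 + 2*M**2 (P(M) = (M**2 + M*M) - 1*(-2) = (M**2 + M**2) + 2 = 2*M**2 + 2 = 2 + 2*M**2)
q = 18768 (q = (-15208 + (2 + 2*126**2)) + 2222 = (-15208 + (2 + 2*15876)) + 2222 = (-15208 + (2 + 31752)) + 2222 = (-15208 + 31754) + 2222 = 16546 + 2222 = 18768)
D = -49842 (D = -31074 - 1*18768 = -31074 - 18768 = -49842)
1/D = 1/(-49842) = -1/49842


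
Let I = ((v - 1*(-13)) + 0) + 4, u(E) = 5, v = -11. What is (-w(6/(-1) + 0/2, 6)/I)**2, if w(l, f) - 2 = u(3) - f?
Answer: 1/36 ≈ 0.027778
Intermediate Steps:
I = 6 (I = ((-11 - 1*(-13)) + 0) + 4 = ((-11 + 13) + 0) + 4 = (2 + 0) + 4 = 2 + 4 = 6)
w(l, f) = 7 - f (w(l, f) = 2 + (5 - f) = 7 - f)
(-w(6/(-1) + 0/2, 6)/I)**2 = (-(7 - 1*6)/6)**2 = (-(7 - 6)/6)**2 = (-1/6)**2 = 1/36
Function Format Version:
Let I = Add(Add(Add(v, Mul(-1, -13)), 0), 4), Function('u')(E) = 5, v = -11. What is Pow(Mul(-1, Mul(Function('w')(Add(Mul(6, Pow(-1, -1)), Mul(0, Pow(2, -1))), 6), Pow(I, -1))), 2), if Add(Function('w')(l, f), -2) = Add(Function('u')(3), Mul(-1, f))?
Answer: Rational(1, 36) ≈ 0.027778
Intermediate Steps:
I = 6 (I = Add(Add(Add(-11, Mul(-1, -13)), 0), 4) = Add(Add(Add(-11, 13), 0), 4) = Add(Add(2, 0), 4) = Add(2, 4) = 6)
Function('w')(l, f) = Add(7, Mul(-1, f)) (Function('w')(l, f) = Add(2, Add(5, Mul(-1, f))) = Add(7, Mul(-1, f)))
Pow(Mul(-1, Mul(Function('w')(Add(Mul(6, Pow(-1, -1)), Mul(0, Pow(2, -1))), 6), Pow(I, -1))), 2) = Pow(Mul(-1, Mul(Add(7, Mul(-1, 6)), Pow(6, -1))), 2) = Pow(Mul(-1, Mul(Add(7, -6), Rational(1, 6))), 2) = Pow(Mul(-1, Mul(1, Rational(1, 6))), 2) = Pow(Mul(-1, Rational(1, 6)), 2) = Pow(Rational(-1, 6), 2) = Rational(1, 36)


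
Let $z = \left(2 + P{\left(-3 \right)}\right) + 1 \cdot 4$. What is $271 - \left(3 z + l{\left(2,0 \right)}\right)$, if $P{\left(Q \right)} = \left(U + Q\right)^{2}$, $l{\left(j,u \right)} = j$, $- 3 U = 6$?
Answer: $176$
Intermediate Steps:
$U = -2$ ($U = \left(- \frac{1}{3}\right) 6 = -2$)
$P{\left(Q \right)} = \left(-2 + Q\right)^{2}$
$z = 31$ ($z = \left(2 + \left(-2 - 3\right)^{2}\right) + 1 \cdot 4 = \left(2 + \left(-5\right)^{2}\right) + 4 = \left(2 + 25\right) + 4 = 27 + 4 = 31$)
$271 - \left(3 z + l{\left(2,0 \right)}\right) = 271 - \left(3 \cdot 31 + 2\right) = 271 - \left(93 + 2\right) = 271 - 95 = 176$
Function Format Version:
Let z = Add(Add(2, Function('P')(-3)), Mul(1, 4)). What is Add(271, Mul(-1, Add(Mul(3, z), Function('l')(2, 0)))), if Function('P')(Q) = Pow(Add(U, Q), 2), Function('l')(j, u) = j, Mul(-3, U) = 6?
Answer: 176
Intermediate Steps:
U = -2 (U = Mul(Rational(-1, 3), 6) = -2)
Function('P')(Q) = Pow(Add(-2, Q), 2)
z = 31 (z = Add(Add(2, Pow(Add(-2, -3), 2)), Mul(1, 4)) = Add(Add(2, Pow(-5, 2)), 4) = Add(Add(2, 25), 4) = Add(27, 4) = 31)
Add(271, Mul(-1, Add(Mul(3, z), Function('l')(2, 0)))) = Add(271, Mul(-1, Add(Mul(3, 31), 2))) = Add(271, Mul(-1, Add(93, 2))) = Add(271, Mul(-1, 95)) = Add(271, -95) = 176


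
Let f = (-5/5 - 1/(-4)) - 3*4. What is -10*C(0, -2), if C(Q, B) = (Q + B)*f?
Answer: -255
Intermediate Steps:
f = -51/4 (f = (-5*⅕ - 1*(-¼)) - 12 = (-1 + ¼) - 12 = -¾ - 12 = -51/4 ≈ -12.750)
C(Q, B) = -51*B/4 - 51*Q/4 (C(Q, B) = (Q + B)*(-51/4) = (B + Q)*(-51/4) = -51*B/4 - 51*Q/4)
-10*C(0, -2) = -10*(-51/4*(-2) - 51/4*0) = -10*(51/2 + 0) = -10*51/2 = -255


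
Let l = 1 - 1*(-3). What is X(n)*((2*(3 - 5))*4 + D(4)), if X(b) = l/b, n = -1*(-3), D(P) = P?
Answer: -16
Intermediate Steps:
n = 3
l = 4 (l = 1 + 3 = 4)
X(b) = 4/b
X(n)*((2*(3 - 5))*4 + D(4)) = (4/3)*((2*(3 - 5))*4 + 4) = (4*(⅓))*((2*(-2))*4 + 4) = 4*(-4*4 + 4)/3 = 4*(-16 + 4)/3 = (4/3)*(-12) = -16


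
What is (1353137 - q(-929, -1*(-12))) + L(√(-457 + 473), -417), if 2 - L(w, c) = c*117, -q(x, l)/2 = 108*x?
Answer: 1201264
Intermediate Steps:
q(x, l) = -216*x
L(w, c) = 2 - 117*c (L(w, c) = 2 - c*117 = 2 - 117*c)
(1353137 - q(-929, -1*(-12))) + L(√(-457 + 473), -417) = (1353137 - (-216)*(-929)) + (2 - 117*(-417)) = (1353137 - 1*200664) + (2 + 48789) = (1353137 - 200664) + 48791 = 1152473 + 48791 = 1201264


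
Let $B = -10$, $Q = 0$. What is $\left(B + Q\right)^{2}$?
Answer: $100$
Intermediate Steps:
$\left(B + Q\right)^{2} = \left(-10 + 0\right)^{2} = \left(-10\right)^{2} = 100$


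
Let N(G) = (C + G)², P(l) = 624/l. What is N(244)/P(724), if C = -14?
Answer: 2393725/39 ≈ 61378.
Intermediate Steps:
N(G) = (-14 + G)²
N(244)/P(724) = (-14 + 244)²/((624/724)) = 230²/((624*(1/724))) = 52900/(156/181) = 52900*(181/156) = 2393725/39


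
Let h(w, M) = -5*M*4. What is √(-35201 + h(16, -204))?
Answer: I*√31121 ≈ 176.41*I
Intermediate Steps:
h(w, M) = -20*M
√(-35201 + h(16, -204)) = √(-35201 - 20*(-204)) = √(-35201 + 4080) = √(-31121) = I*√31121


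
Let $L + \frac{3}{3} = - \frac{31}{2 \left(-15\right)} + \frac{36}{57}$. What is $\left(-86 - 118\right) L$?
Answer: $- \frac{12886}{95} \approx -135.64$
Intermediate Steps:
$L = \frac{379}{570}$ ($L = -1 + \left(- \frac{31}{2 \left(-15\right)} + \frac{36}{57}\right) = -1 + \left(- \frac{31}{-30} + 36 \cdot \frac{1}{57}\right) = -1 + \left(\left(-31\right) \left(- \frac{1}{30}\right) + \frac{12}{19}\right) = -1 + \left(\frac{31}{30} + \frac{12}{19}\right) = -1 + \frac{949}{570} = \frac{379}{570} \approx 0.66491$)
$\left(-86 - 118\right) L = \left(-86 - 118\right) \frac{379}{570} = \left(-204\right) \frac{379}{570} = - \frac{12886}{95}$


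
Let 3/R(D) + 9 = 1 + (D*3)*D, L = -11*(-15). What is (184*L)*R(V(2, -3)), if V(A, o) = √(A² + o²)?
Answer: 91080/31 ≈ 2938.1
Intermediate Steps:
L = 165
R(D) = 3/(-8 + 3*D²) (R(D) = 3/(-9 + (1 + (D*3)*D)) = 3/(-9 + (1 + (3*D)*D)) = 3/(-9 + (1 + 3*D²)) = 3/(-8 + 3*D²))
(184*L)*R(V(2, -3)) = (184*165)*(3/(-8 + 3*(√(2² + (-3)²))²)) = 30360*(3/(-8 + 3*(√(4 + 9))²)) = 30360*(3/(-8 + 3*(√13)²)) = 30360*(3/(-8 + 3*13)) = 30360*(3/(-8 + 39)) = 30360*(3/31) = 91080/31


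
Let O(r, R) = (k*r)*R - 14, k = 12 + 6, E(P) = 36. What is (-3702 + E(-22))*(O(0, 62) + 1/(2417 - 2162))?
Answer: 4361318/85 ≈ 51310.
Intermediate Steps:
k = 18
O(r, R) = -14 + 18*R*r (O(r, R) = (18*r)*R - 14 = 18*R*r - 14 = -14 + 18*R*r)
(-3702 + E(-22))*(O(0, 62) + 1/(2417 - 2162)) = (-3702 + 36)*((-14 + 18*62*0) + 1/(2417 - 2162)) = -3666*((-14 + 0) + 1/255) = -3666*(-14 + 1/255) = -3666*(-3569/255) = 4361318/85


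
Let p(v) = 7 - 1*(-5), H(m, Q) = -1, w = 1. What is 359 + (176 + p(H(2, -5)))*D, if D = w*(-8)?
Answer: -1145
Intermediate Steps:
D = -8 (D = 1*(-8) = -8)
p(v) = 12 (p(v) = 7 + 5 = 12)
359 + (176 + p(H(2, -5)))*D = 359 + (176 + 12)*(-8) = 359 + 188*(-8) = 359 - 1504 = -1145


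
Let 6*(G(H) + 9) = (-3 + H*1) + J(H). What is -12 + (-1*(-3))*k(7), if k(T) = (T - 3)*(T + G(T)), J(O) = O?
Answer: -14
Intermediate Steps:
G(H) = -19/2 + H/3 (G(H) = -9 + ((-3 + H*1) + H)/6 = -9 + ((-3 + H) + H)/6 = -9 + (-3 + 2*H)/6 = -9 + (-1/2 + H/3) = -19/2 + H/3)
k(T) = (-3 + T)*(-19/2 + 4*T/3) (k(T) = (T - 3)*(T + (-19/2 + T/3)) = (-3 + T)*(-19/2 + 4*T/3))
-12 + (-1*(-3))*k(7) = -12 + (-1*(-3))*(57/2 - 27/2*7 + (4/3)*7**2) = -12 + 3*(57/2 - 189/2 + (4/3)*49) = -12 + 3*(57/2 - 189/2 + 196/3) = -12 + 3*(-2/3) = -12 - 2 = -14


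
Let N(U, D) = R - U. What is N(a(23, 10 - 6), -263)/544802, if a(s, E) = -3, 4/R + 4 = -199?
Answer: 605/110594806 ≈ 5.4704e-6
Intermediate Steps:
R = -4/203 (R = 4/(-4 - 199) = 4/(-203) = 4*(-1/203) = -4/203 ≈ -0.019704)
N(U, D) = -4/203 - U
N(a(23, 10 - 6), -263)/544802 = (-4/203 - 1*(-3))/544802 = (-4/203 + 3)*(1/544802) = (605/203)*(1/544802) = 605/110594806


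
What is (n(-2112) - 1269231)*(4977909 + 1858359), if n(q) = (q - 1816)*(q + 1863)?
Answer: -1990440954612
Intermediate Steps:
n(q) = (-1816 + q)*(1863 + q)
(n(-2112) - 1269231)*(4977909 + 1858359) = ((-3383208 + (-2112)**2 + 47*(-2112)) - 1269231)*(4977909 + 1858359) = ((-3383208 + 4460544 - 99264) - 1269231)*6836268 = (978072 - 1269231)*6836268 = -291159*6836268 = -1990440954612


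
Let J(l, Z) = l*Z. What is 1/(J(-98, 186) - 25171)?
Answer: -1/43399 ≈ -2.3042e-5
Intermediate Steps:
J(l, Z) = Z*l
1/(J(-98, 186) - 25171) = 1/(186*(-98) - 25171) = 1/(-18228 - 25171) = 1/(-43399) = -1/43399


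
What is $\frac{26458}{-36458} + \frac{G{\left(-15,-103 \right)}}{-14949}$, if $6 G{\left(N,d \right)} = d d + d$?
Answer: $- \frac{229679300}{272505321} \approx -0.84284$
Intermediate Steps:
$G{\left(N,d \right)} = \frac{d}{6} + \frac{d^{2}}{6}$ ($G{\left(N,d \right)} = \frac{d d + d}{6} = \frac{d^{2} + d}{6} = \frac{d + d^{2}}{6} = \frac{d}{6} + \frac{d^{2}}{6}$)
$\frac{26458}{-36458} + \frac{G{\left(-15,-103 \right)}}{-14949} = \frac{26458}{-36458} + \frac{\frac{1}{6} \left(-103\right) \left(1 - 103\right)}{-14949} = 26458 \left(- \frac{1}{36458}\right) + \frac{1}{6} \left(-103\right) \left(-102\right) \left(- \frac{1}{14949}\right) = - \frac{13229}{18229} + 1751 \left(- \frac{1}{14949}\right) = - \frac{13229}{18229} - \frac{1751}{14949} = - \frac{229679300}{272505321}$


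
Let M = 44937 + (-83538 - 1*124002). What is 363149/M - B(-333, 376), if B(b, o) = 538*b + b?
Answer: 29184761512/162603 ≈ 1.7948e+5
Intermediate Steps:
M = -162603 (M = 44937 + (-83538 - 124002) = 44937 - 207540 = -162603)
B(b, o) = 539*b
363149/M - B(-333, 376) = 363149/(-162603) - 539*(-333) = 363149*(-1/162603) - 1*(-179487) = -363149/162603 + 179487 = 29184761512/162603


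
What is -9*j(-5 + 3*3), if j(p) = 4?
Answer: -36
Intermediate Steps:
-9*j(-5 + 3*3) = -9*4 = -36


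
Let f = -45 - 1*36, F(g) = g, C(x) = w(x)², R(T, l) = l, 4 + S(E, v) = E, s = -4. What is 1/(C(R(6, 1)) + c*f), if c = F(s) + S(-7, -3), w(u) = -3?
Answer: 1/1224 ≈ 0.00081699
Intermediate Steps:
S(E, v) = -4 + E
C(x) = 9 (C(x) = (-3)² = 9)
f = -81 (f = -45 - 36 = -81)
c = -15 (c = -4 + (-4 - 7) = -4 - 11 = -15)
1/(C(R(6, 1)) + c*f) = 1/(9 - 15*(-81)) = 1/(9 + 1215) = 1/1224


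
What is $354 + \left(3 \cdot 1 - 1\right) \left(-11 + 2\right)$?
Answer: $336$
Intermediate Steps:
$354 + \left(3 \cdot 1 - 1\right) \left(-11 + 2\right) = 354 + \left(3 - 1\right) \left(-9\right) = 354 + 2 \left(-9\right) = 354 - 18 = 336$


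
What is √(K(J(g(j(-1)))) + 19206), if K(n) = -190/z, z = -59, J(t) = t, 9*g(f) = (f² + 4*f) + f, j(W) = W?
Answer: 4*√4179206/59 ≈ 138.60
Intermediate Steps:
g(f) = f²/9 + 5*f/9 (g(f) = ((f² + 4*f) + f)/9 = (f² + 5*f)/9 = f²/9 + 5*f/9)
K(n) = 190/59 (K(n) = -190/(-59) = -190*(-1/59) = 190/59)
√(K(J(g(j(-1)))) + 19206) = √(190/59 + 19206) = √(1133344/59) = 4*√4179206/59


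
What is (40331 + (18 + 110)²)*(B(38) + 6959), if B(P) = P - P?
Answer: 394679685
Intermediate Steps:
B(P) = 0
(40331 + (18 + 110)²)*(B(38) + 6959) = (40331 + (18 + 110)²)*(0 + 6959) = (40331 + 128²)*6959 = (40331 + 16384)*6959 = 56715*6959 = 394679685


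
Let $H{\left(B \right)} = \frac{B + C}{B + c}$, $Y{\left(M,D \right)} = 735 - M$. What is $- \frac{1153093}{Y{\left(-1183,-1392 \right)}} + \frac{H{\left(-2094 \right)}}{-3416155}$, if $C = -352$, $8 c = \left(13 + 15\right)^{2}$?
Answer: $- \frac{982816532731471}{1634770229855} \approx -601.2$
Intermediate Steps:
$c = 98$ ($c = \frac{\left(13 + 15\right)^{2}}{8} = \frac{28^{2}}{8} = \frac{1}{8} \cdot 784 = 98$)
$H{\left(B \right)} = \frac{-352 + B}{98 + B}$ ($H{\left(B \right)} = \frac{B - 352}{B + 98} = \frac{-352 + B}{98 + B}$)
$- \frac{1153093}{Y{\left(-1183,-1392 \right)}} + \frac{H{\left(-2094 \right)}}{-3416155} = - \frac{1153093}{735 - -1183} + \frac{\frac{1}{98 - 2094} \left(-352 - 2094\right)}{-3416155} = - \frac{1153093}{735 + 1183} + \frac{1}{-1996} \left(-2446\right) \left(- \frac{1}{3416155}\right) = - \frac{1153093}{1918} + \left(- \frac{1}{1996}\right) \left(-2446\right) \left(- \frac{1}{3416155}\right) = \left(-1153093\right) \frac{1}{1918} + \frac{1223}{998} \left(- \frac{1}{3416155}\right) = - \frac{1153093}{1918} - \frac{1223}{3409322690} = - \frac{982816532731471}{1634770229855}$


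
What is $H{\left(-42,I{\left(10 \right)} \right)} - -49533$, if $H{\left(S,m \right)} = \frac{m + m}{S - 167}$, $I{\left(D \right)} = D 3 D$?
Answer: $\frac{10351797}{209} \approx 49530.0$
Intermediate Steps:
$I{\left(D \right)} = 3 D^{2}$ ($I{\left(D \right)} = 3 D D = 3 D^{2}$)
$H{\left(S,m \right)} = \frac{2 m}{-167 + S}$ ($H{\left(S,m \right)} = \frac{2 m}{S - 167} = \frac{2 m}{-167 + S}$)
$H{\left(-42,I{\left(10 \right)} \right)} - -49533 = \frac{2 \cdot 3 \cdot 10^{2}}{-167 - 42} - -49533 = \frac{2 \cdot 3 \cdot 100}{-209} + 49533 = 2 \cdot 300 \left(- \frac{1}{209}\right) + 49533 = - \frac{600}{209} + 49533 = \frac{10351797}{209}$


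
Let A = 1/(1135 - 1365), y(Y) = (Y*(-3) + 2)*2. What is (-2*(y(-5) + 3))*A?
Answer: 37/115 ≈ 0.32174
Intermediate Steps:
y(Y) = 4 - 6*Y (y(Y) = (-3*Y + 2)*2 = (2 - 3*Y)*2 = 4 - 6*Y)
A = -1/230 (A = 1/(-230) = -1/230 ≈ -0.0043478)
(-2*(y(-5) + 3))*A = -2*((4 - 6*(-5)) + 3)*(-1/230) = -2*((4 + 30) + 3)*(-1/230) = -2*(34 + 3)*(-1/230) = -2*37*(-1/230) = -74*(-1/230) = 37/115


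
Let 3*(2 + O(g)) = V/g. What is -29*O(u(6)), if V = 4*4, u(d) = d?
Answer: 290/9 ≈ 32.222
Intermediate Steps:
V = 16
O(g) = -2 + 16/(3*g) (O(g) = -2 + (16/g)/3 = -2 + 16/(3*g))
-29*O(u(6)) = -29*(-2 + (16/3)/6) = -29*(-2 + (16/3)*(⅙)) = -29*(-2 + 8/9) = -29*(-10/9) = 290/9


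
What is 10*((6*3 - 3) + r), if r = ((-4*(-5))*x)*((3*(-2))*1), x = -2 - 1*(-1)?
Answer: 1350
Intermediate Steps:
x = -1 (x = -2 + 1 = -1)
r = 120 (r = (-4*(-5)*(-1))*((3*(-2))*1) = (20*(-1))*(-6*1) = -20*(-6) = 120)
10*((6*3 - 3) + r) = 10*((6*3 - 3) + 120) = 10*((18 - 3) + 120) = 10*(15 + 120) = 10*135 = 1350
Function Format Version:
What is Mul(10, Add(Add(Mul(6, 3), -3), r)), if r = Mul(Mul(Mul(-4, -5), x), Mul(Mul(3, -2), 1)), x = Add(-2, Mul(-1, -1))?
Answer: 1350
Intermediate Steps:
x = -1 (x = Add(-2, 1) = -1)
r = 120 (r = Mul(Mul(Mul(-4, -5), -1), Mul(Mul(3, -2), 1)) = Mul(Mul(20, -1), Mul(-6, 1)) = Mul(-20, -6) = 120)
Mul(10, Add(Add(Mul(6, 3), -3), r)) = Mul(10, Add(Add(Mul(6, 3), -3), 120)) = Mul(10, Add(Add(18, -3), 120)) = Mul(10, Add(15, 120)) = Mul(10, 135) = 1350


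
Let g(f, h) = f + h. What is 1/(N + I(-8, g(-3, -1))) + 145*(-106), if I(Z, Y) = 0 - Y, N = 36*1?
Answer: -614799/40 ≈ -15370.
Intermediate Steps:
N = 36
I(Z, Y) = -Y
1/(N + I(-8, g(-3, -1))) + 145*(-106) = 1/(36 - (-3 - 1)) + 145*(-106) = 1/(36 - 1*(-4)) - 15370 = 1/(36 + 4) - 15370 = 1/40 - 15370 = -614799/40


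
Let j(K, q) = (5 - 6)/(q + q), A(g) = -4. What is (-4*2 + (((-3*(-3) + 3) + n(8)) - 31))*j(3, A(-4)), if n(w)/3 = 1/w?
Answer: -213/64 ≈ -3.3281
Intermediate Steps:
j(K, q) = -1/(2*q)
n(w) = 3/w
(-4*2 + (((-3*(-3) + 3) + n(8)) - 31))*j(3, A(-4)) = (-4*2 + (((-3*(-3) + 3) + 3/8) - 31))*(-½/(-4)) = (-8 + (((9 + 3) + 3*(⅛)) - 31))*(-½*(-¼)) = (-8 + ((12 + 3/8) - 31))*(⅛) = (-8 + (99/8 - 31))*(⅛) = (-8 - 149/8)*(⅛) = -213/8*⅛ = -213/64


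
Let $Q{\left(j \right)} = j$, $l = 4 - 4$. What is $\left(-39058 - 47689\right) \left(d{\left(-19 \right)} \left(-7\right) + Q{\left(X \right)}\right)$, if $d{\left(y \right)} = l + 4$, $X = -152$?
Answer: $15614460$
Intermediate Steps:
$l = 0$
$d{\left(y \right)} = 4$ ($d{\left(y \right)} = 0 + 4 = 4$)
$\left(-39058 - 47689\right) \left(d{\left(-19 \right)} \left(-7\right) + Q{\left(X \right)}\right) = \left(-39058 - 47689\right) \left(4 \left(-7\right) - 152\right) = - 86747 \left(-28 - 152\right) = \left(-86747\right) \left(-180\right) = 15614460$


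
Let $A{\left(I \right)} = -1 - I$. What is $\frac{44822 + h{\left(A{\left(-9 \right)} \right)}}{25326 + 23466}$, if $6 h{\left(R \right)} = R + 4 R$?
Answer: $\frac{67243}{73188} \approx 0.91877$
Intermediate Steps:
$h{\left(R \right)} = \frac{5 R}{6}$ ($h{\left(R \right)} = \frac{R + 4 R}{6} = \frac{5 R}{6}$)
$\frac{44822 + h{\left(A{\left(-9 \right)} \right)}}{25326 + 23466} = \frac{44822 + \frac{5 \left(-1 - -9\right)}{6}}{25326 + 23466} = \frac{44822 + \frac{5 \left(-1 + 9\right)}{6}}{48792} = \left(44822 + \frac{5}{6} \cdot 8\right) \frac{1}{48792} = \left(44822 + \frac{20}{3}\right) \frac{1}{48792} = \frac{134486}{3} \cdot \frac{1}{48792} = \frac{67243}{73188}$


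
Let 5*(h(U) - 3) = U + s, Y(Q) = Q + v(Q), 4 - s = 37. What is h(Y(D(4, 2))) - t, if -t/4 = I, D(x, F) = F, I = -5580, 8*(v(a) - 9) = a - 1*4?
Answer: -446429/20 ≈ -22321.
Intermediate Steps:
v(a) = 17/2 + a/8 (v(a) = 9 + (a - 1*4)/8 = 9 + (a - 4)/8 = 9 + (-4 + a)/8 = 9 + (-1/2 + a/8) = 17/2 + a/8)
s = -33 (s = 4 - 1*37 = 4 - 37 = -33)
Y(Q) = 17/2 + 9*Q/8 (Y(Q) = Q + (17/2 + Q/8) = 17/2 + 9*Q/8)
h(U) = -18/5 + U/5 (h(U) = 3 + (U - 33)/5 = 3 + (-33 + U)/5 = 3 + (-33/5 + U/5) = -18/5 + U/5)
t = 22320 (t = -4*(-5580) = 22320)
h(Y(D(4, 2))) - t = (-18/5 + (17/2 + (9/8)*2)/5) - 1*22320 = (-18/5 + (17/2 + 9/4)/5) - 22320 = (-18/5 + (1/5)*(43/4)) - 22320 = (-18/5 + 43/20) - 22320 = -29/20 - 22320 = -446429/20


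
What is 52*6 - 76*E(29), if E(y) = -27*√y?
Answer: 312 + 2052*√29 ≈ 11362.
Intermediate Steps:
52*6 - 76*E(29) = 52*6 - (-2052)*√29 = 312 + 2052*√29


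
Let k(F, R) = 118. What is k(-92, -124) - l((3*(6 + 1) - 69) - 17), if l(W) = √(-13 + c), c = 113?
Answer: 108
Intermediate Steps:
l(W) = 10 (l(W) = √(-13 + 113) = √100 = 10)
k(-92, -124) - l((3*(6 + 1) - 69) - 17) = 118 - 1*10 = 118 - 10 = 108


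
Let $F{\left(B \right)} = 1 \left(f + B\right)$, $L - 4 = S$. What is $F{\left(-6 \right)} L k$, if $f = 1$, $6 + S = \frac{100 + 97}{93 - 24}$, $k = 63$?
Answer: $- \frac{6195}{23} \approx -269.35$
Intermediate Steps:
$S = - \frac{217}{69}$ ($S = -6 + \frac{100 + 97}{93 - 24} = -6 + \frac{197}{69} = - \frac{217}{69} \approx -3.1449$)
$L = \frac{59}{69}$ ($L = 4 - \frac{217}{69} = \frac{59}{69} \approx 0.85507$)
$F{\left(B \right)} = 1 + B$ ($F{\left(B \right)} = 1 \left(1 + B\right) = 1 + B$)
$F{\left(-6 \right)} L k = \left(1 - 6\right) \frac{59}{69} \cdot 63 = \left(-5\right) \frac{59}{69} \cdot 63 = \left(- \frac{295}{69}\right) 63 = - \frac{6195}{23}$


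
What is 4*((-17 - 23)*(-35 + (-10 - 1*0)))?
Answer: 7200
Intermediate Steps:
4*((-17 - 23)*(-35 + (-10 - 1*0))) = 4*(-40*(-35 + (-10 + 0))) = 4*(-40*(-35 - 10)) = 4*(-40*(-45)) = 4*1800 = 7200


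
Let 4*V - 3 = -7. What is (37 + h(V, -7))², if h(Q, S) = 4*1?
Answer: 1681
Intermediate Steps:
V = -1 (V = ¾ + (¼)*(-7) = ¾ - 7/4 = -1)
h(Q, S) = 4
(37 + h(V, -7))² = (37 + 4)² = 41² = 1681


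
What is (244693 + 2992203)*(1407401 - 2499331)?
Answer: -3534463849280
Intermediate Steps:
(244693 + 2992203)*(1407401 - 2499331) = 3236896*(-1091930) = -3534463849280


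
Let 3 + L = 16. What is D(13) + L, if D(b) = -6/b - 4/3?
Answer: 437/39 ≈ 11.205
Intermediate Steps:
L = 13 (L = -3 + 16 = 13)
D(b) = -4/3 - 6/b (D(b) = -6/b - 4*⅓ = -6/b - 4/3 = -4/3 - 6/b)
D(13) + L = (-4/3 - 6/13) + 13 = -70/39 + 13 = 437/39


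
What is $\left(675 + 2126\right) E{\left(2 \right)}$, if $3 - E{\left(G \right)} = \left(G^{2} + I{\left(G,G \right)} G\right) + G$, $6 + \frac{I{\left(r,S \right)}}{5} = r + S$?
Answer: $47617$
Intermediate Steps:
$I{\left(r,S \right)} = -30 + 5 S + 5 r$ ($I{\left(r,S \right)} = -30 + 5 \left(r + S\right) = -30 + 5 \left(S + r\right) = -30 + \left(5 S + 5 r\right) = -30 + 5 S + 5 r$)
$E{\left(G \right)} = 3 - G - G^{2} - G \left(-30 + 10 G\right)$ ($E{\left(G \right)} = 3 - \left(\left(G^{2} + \left(-30 + 5 G + 5 G\right) G\right) + G\right) = 3 - \left(\left(G^{2} + \left(-30 + 10 G\right) G\right) + G\right) = 3 - \left(\left(G^{2} + G \left(-30 + 10 G\right)\right) + G\right) = 3 - \left(G + G^{2} + G \left(-30 + 10 G\right)\right) = 3 - G - G^{2} - G \left(-30 + 10 G\right)$)
$\left(675 + 2126\right) E{\left(2 \right)} = \left(675 + 2126\right) \left(3 - 11 \cdot 2^{2} + 29 \cdot 2\right) = 2801 \left(3 - 44 + 58\right) = 2801 \cdot 17 = 47617$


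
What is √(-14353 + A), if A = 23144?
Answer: √8791 ≈ 93.760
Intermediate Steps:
√(-14353 + A) = √(-14353 + 23144) = √8791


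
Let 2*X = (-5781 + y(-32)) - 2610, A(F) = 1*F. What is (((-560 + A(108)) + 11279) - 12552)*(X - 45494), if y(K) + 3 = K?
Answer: 85744575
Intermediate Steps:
y(K) = -3 + K
A(F) = F
X = -4213 (X = ((-5781 + (-3 - 32)) - 2610)/2 = ((-5781 - 35) - 2610)/2 = (-5816 - 2610)/2 = (½)*(-8426) = -4213)
(((-560 + A(108)) + 11279) - 12552)*(X - 45494) = (((-560 + 108) + 11279) - 12552)*(-4213 - 45494) = ((-452 + 11279) - 12552)*(-49707) = (10827 - 12552)*(-49707) = -1725*(-49707) = 85744575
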